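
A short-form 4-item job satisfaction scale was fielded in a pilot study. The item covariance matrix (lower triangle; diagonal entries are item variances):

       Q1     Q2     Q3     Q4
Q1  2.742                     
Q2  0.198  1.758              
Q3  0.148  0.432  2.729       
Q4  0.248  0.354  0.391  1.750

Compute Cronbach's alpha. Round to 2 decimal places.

Σσ²ᵢ = 2.742 + 1.758 + 2.729 + 1.750 = 8.979
Sum of off-diagonal covariances = 1.771
total variance = 8.979 + 2 × 1.771 = 12.521
α = (k/(k−1))·(1 − Σσ²ᵢ/total variance) = (4/3)·(1 − 8.979/12.521) = 0.38

Cronbach's alpha = 0.38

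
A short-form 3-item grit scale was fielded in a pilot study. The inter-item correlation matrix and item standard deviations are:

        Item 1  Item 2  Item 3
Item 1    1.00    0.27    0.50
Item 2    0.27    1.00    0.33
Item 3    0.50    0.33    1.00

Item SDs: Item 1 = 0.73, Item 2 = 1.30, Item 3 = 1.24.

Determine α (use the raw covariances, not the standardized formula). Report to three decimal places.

α = 0.596

Σσ²ᵢ = 0.73² + 1.30² + 1.24² = 3.7605
Covariances σ_ij = r_ij · s_i · s_j:
  σ(Item 1,Item 2) = 0.27 × 0.73 × 1.30 = 0.2562
  σ(Item 1,Item 3) = 0.50 × 0.73 × 1.24 = 0.4526
  σ(Item 2,Item 3) = 0.33 × 1.30 × 1.24 = 0.5320
σ²_T = Σσ²ᵢ + 2·Σσ_ij = 3.7605 + 2 × 1.2408 = 6.2421
α = (3/2)·(1 − 3.7605/6.2421) = 0.596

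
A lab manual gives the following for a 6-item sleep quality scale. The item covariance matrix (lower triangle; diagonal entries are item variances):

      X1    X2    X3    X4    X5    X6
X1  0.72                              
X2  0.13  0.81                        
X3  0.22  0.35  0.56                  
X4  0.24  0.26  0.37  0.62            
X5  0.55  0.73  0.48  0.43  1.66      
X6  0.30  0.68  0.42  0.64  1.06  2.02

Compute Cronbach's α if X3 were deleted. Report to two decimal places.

Remaining items: X1, X2, X4, X5, X6 (k = 5).
Σσ²ᵢ = 0.72 + 0.81 + 0.62 + 1.66 + 2.02 = 5.83
total variance = 5.83 + 2 × 5.02 = 15.87
α (item deleted) = (5/4)·(1 − 5.83/15.87) = 0.79

Cronbach's α = 0.79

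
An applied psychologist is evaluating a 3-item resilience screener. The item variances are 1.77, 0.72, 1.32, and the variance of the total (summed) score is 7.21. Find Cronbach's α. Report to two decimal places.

Cronbach's α = 0.71

sum of item variances = 1.77 + 0.72 + 1.32 = 3.81
α = (k/(k−1))·(1 − sum of item variances/σ²_total) = (3/2)·(1 − 3.81/7.21) = 0.71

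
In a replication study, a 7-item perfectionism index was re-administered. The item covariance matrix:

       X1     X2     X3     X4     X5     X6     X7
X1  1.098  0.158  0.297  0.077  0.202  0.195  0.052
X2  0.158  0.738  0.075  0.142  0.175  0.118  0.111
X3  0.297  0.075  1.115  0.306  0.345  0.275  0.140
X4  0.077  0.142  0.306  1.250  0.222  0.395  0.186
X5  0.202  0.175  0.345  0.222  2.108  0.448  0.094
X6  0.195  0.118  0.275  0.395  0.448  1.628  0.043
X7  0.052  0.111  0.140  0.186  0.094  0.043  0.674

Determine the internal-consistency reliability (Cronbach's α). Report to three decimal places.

ΣVar(i) = 1.098 + 0.738 + 1.115 + 1.250 + 2.108 + 1.628 + 0.674 = 8.611
Σ_{i<j} σ_ij = 4.056
total variance = 8.611 + 2 × 4.056 = 16.723
α = (k/(k−1))·(1 − ΣVar(i)/total variance) = (7/6)·(1 − 8.611/16.723) = 0.566

Cronbach's α = 0.566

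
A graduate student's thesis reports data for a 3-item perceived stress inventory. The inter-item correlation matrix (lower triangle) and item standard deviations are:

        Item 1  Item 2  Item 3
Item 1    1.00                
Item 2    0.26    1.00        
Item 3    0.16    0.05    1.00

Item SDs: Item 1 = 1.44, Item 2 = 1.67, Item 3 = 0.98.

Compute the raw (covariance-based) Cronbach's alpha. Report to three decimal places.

α = 0.364

Σσ²ᵢ = 1.44² + 1.67² + 0.98² = 5.8229
Covariances σ_ij = r_ij · s_i · s_j:
  σ(Item 1,Item 2) = 0.26 × 1.44 × 1.67 = 0.6252
  σ(Item 1,Item 3) = 0.16 × 1.44 × 0.98 = 0.2258
  σ(Item 2,Item 3) = 0.05 × 1.67 × 0.98 = 0.0818
σ²_T = Σσ²ᵢ + 2·Σσ_ij = 5.8229 + 2 × 0.9328 = 7.6885
α = (3/2)·(1 − 5.8229/7.6885) = 0.364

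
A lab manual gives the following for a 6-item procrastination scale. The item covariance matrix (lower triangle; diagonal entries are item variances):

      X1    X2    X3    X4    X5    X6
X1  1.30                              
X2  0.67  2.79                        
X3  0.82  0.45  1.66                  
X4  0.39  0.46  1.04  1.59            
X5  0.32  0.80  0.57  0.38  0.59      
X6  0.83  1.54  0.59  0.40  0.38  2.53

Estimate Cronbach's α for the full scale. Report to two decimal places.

Cronbach's α = 0.78

Σσ²ᵢ = 1.30 + 2.79 + 1.66 + 1.59 + 0.59 + 2.53 = 10.46
Sum of the distinct covariances = 9.64
σ²_total = 10.46 + 2 × 9.64 = 29.74
α = (k/(k−1))·(1 − Σσ²ᵢ/σ²_total) = (6/5)·(1 − 10.46/29.74) = 0.78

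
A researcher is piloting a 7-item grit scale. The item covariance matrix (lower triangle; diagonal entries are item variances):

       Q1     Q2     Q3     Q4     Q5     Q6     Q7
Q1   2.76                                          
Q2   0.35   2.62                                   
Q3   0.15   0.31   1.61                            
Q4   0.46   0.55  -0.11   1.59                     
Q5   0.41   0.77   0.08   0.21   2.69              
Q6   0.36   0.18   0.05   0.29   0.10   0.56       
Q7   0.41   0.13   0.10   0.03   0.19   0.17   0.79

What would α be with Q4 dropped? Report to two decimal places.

Remaining items: Q1, Q2, Q3, Q5, Q6, Q7 (k = 6).
Σσ²ᵢ = 2.76 + 2.62 + 1.61 + 2.69 + 0.56 + 0.79 = 11.03
σ²_total = 11.03 + 2 × 3.76 = 18.55
α (item deleted) = (6/5)·(1 − 11.03/18.55) = 0.49

α = 0.49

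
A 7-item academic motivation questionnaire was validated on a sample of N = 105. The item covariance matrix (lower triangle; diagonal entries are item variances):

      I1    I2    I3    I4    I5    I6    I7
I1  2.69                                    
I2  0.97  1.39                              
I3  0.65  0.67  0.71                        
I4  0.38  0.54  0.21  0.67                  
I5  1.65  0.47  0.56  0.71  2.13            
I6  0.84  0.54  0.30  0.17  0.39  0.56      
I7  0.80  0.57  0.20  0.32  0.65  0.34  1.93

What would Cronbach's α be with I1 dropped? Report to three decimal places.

Remaining items: I2, I3, I4, I5, I6, I7 (k = 6).
sum of item variances = 1.39 + 0.71 + 0.67 + 2.13 + 0.56 + 1.93 = 7.39
Var(T) = 7.39 + 2 × 6.64 = 20.67
α (item deleted) = (6/5)·(1 − 7.39/20.67) = 0.771

α = 0.771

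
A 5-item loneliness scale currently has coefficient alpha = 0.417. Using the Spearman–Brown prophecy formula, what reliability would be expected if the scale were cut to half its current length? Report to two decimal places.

Length factor m = 1/2
α' = m·α / (1 − (1−m)·α)
   = 1/2 × 0.417 / (1 − (1 − 1/2) × 0.417)
   = 0.2085 / 0.7915 = 0.26

predicted reliability = 0.26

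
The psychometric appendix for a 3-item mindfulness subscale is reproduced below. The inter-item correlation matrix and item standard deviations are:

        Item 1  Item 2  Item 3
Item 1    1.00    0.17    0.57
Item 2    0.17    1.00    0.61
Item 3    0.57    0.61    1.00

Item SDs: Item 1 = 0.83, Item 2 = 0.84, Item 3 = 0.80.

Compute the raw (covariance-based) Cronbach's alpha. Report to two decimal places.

Σσ²ᵢ = 0.83² + 0.84² + 0.80² = 2.0345
Covariances σ_ij = r_ij · s_i · s_j:
  σ(Item 1,Item 2) = 0.17 × 0.83 × 0.84 = 0.1185
  σ(Item 1,Item 3) = 0.57 × 0.83 × 0.80 = 0.3785
  σ(Item 2,Item 3) = 0.61 × 0.84 × 0.80 = 0.4099
σ²_T = Σσ²ᵢ + 2·Σσ_ij = 2.0345 + 2 × 0.9069 = 3.8483
α = (3/2)·(1 − 2.0345/3.8483) = 0.71

α = 0.71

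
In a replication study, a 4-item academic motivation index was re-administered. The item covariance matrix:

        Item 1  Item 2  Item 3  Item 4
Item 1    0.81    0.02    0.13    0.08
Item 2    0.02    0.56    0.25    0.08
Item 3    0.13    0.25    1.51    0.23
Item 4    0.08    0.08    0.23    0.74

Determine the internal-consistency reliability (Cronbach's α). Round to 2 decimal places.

Σσᵢ² = 0.81 + 0.56 + 1.51 + 0.74 = 3.62
Sum of the distinct covariances = 0.79
Var(T) = 3.62 + 2 × 0.79 = 5.20
α = (k/(k−1))·(1 − Σσᵢ²/Var(T)) = (4/3)·(1 − 3.62/5.20) = 0.41

α = 0.41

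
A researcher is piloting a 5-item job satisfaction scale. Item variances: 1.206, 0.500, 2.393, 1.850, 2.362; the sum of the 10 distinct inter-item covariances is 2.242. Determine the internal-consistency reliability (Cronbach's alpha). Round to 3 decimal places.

Cronbach's alpha = 0.438

sum of item variances = 1.206 + 0.500 + 2.393 + 1.850 + 2.362 = 8.311
Sum of distinct covariances = 2.242
Var(T) = sum of item variances + 2·Σcov = 8.311 + 2 × 2.242 = 12.795
α = (5/4)·(1 − 8.311/12.795) = 0.438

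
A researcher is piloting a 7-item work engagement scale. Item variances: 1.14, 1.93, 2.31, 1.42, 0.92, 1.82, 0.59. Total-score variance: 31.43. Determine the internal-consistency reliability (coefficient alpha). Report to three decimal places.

Σσᵢ² = 1.14 + 1.93 + 2.31 + 1.42 + 0.92 + 1.82 + 0.59 = 10.13
α = (k/(k−1))·(1 − Σσᵢ²/Var(T)) = (7/6)·(1 − 10.13/31.43) = 0.791

coefficient alpha = 0.791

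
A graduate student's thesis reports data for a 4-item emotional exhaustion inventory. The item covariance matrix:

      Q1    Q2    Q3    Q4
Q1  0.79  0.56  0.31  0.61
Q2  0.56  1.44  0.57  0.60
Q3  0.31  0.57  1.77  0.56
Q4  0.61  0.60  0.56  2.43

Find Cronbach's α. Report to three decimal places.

sum of item variances = 0.79 + 1.44 + 1.77 + 2.43 = 6.43
Sum of the distinct covariances = 3.21
σ²_T = 6.43 + 2 × 3.21 = 12.85
α = (k/(k−1))·(1 − sum of item variances/σ²_T) = (4/3)·(1 − 6.43/12.85) = 0.666

α = 0.666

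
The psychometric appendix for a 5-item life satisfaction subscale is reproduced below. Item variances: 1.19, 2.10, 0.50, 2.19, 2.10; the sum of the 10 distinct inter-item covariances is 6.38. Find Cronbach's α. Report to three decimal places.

ΣVar(i) = 1.19 + 2.10 + 0.50 + 2.19 + 2.10 = 8.08
Sum of distinct covariances = 6.38
σ²_total = ΣVar(i) + 2·Σcov = 8.08 + 2 × 6.38 = 20.84
α = (5/4)·(1 − 8.08/20.84) = 0.765

α = 0.765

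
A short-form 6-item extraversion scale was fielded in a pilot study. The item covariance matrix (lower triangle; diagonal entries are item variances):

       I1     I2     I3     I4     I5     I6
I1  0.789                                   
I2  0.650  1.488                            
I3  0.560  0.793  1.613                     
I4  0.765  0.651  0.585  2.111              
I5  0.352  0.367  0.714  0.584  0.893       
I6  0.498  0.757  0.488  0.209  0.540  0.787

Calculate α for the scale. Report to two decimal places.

α = 0.83

Σσ²ᵢ = 0.789 + 1.488 + 1.613 + 2.111 + 0.893 + 0.787 = 7.681
Sum of the distinct covariances = 8.513
Var(T) = 7.681 + 2 × 8.513 = 24.707
α = (k/(k−1))·(1 − Σσ²ᵢ/Var(T)) = (6/5)·(1 − 7.681/24.707) = 0.83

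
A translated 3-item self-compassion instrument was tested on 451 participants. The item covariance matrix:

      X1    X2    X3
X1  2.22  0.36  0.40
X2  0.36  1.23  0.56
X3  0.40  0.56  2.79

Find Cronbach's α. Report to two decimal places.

Σσᵢ² = 2.22 + 1.23 + 2.79 = 6.24
Sum of the distinct covariances = 1.32
total variance = 6.24 + 2 × 1.32 = 8.88
α = (k/(k−1))·(1 − Σσᵢ²/total variance) = (3/2)·(1 − 6.24/8.88) = 0.45

α = 0.45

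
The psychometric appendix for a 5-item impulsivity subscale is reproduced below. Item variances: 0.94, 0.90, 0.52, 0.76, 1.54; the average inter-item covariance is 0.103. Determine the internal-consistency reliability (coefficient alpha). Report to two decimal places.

ΣVar(i) = 0.94 + 0.90 + 0.52 + 0.76 + 1.54 = 4.66
Sum of the 10 distinct covariances = 10 × 0.103 = 1.030
σ²_T = ΣVar(i) + 2·Σcov = 4.66 + 2 × 1.030 = 6.720
α = (5/4)·(1 − 4.66/6.720) = 0.38

α = 0.38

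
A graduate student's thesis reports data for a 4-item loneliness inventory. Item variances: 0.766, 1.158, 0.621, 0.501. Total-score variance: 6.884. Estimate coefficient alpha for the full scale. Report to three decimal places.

α = 0.743

Σσᵢ² = 0.766 + 1.158 + 0.621 + 0.501 = 3.046
α = (k/(k−1))·(1 − Σσᵢ²/σ²_T) = (4/3)·(1 − 3.046/6.884) = 0.743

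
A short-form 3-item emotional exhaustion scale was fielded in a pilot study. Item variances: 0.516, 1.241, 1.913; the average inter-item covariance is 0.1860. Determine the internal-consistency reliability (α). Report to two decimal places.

Σσᵢ² = 0.516 + 1.241 + 1.913 = 3.670
Sum of the 3 distinct covariances = 3 × 0.1860 = 0.5580
total variance = Σσᵢ² + 2·Σcov = 3.670 + 2 × 0.5580 = 4.7860
α = (3/2)·(1 − 3.670/4.7860) = 0.35

α = 0.35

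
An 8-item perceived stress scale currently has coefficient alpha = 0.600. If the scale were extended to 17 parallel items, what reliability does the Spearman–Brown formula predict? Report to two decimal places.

predicted reliability = 0.76

Length factor m = 17/8 = 2.1250
α' = m·α / (1 + (m−1)·α)
   = 17/8 × 0.600 / (1 + (17/8 − 1) × 0.600)
   = 1.2750 / 1.6750 = 0.76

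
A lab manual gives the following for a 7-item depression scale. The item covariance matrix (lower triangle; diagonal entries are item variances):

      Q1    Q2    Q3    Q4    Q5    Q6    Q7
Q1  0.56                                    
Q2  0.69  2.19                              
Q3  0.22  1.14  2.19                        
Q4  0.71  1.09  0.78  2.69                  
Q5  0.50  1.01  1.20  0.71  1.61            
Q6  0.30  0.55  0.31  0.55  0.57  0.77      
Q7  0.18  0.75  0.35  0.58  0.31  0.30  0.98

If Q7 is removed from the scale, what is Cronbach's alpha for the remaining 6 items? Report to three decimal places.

Remaining items: Q1, Q2, Q3, Q4, Q5, Q6 (k = 6).
Σσ²ᵢ = 0.56 + 2.19 + 2.19 + 2.69 + 1.61 + 0.77 = 10.01
σ²_T = 10.01 + 2 × 10.33 = 30.67
α (item deleted) = (6/5)·(1 − 10.01/30.67) = 0.808

α = 0.808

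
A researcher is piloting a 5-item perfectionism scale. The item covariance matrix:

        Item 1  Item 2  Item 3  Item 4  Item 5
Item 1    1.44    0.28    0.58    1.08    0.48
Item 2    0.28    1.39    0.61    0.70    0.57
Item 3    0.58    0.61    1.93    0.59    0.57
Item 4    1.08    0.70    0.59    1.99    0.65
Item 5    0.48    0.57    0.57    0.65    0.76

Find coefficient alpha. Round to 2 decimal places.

coefficient alpha = 0.77

ΣVar(i) = 1.44 + 1.39 + 1.93 + 1.99 + 0.76 = 7.51
Sum of off-diagonal covariances = 6.11
Var(T) = 7.51 + 2 × 6.11 = 19.73
α = (k/(k−1))·(1 − ΣVar(i)/Var(T)) = (5/4)·(1 − 7.51/19.73) = 0.77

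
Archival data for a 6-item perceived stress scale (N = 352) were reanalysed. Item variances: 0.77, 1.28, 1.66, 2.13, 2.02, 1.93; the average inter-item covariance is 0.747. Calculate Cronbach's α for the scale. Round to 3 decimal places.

Σσᵢ² = 0.77 + 1.28 + 1.66 + 2.13 + 2.02 + 1.93 = 9.79
Sum of the 15 distinct covariances = 15 × 0.747 = 11.205
total variance = Σσᵢ² + 2·Σcov = 9.79 + 2 × 11.205 = 32.200
α = (6/5)·(1 − 9.79/32.200) = 0.835

α = 0.835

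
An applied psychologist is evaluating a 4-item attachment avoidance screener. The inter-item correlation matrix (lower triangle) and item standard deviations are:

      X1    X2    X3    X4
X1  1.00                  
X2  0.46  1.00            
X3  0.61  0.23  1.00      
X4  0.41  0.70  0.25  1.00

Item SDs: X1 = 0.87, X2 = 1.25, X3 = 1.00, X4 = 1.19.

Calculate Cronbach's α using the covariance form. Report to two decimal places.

α = 0.75

Σσ²ᵢ = 0.87² + 1.25² + 1.00² + 1.19² = 4.7355
Covariances σ_ij = r_ij · s_i · s_j:
  σ(X1,X2) = 0.46 × 0.87 × 1.25 = 0.5002
  σ(X1,X3) = 0.61 × 0.87 × 1.00 = 0.5307
  σ(X1,X4) = 0.41 × 0.87 × 1.19 = 0.4245
  σ(X2,X3) = 0.23 × 1.25 × 1.00 = 0.2875
  σ(X2,X4) = 0.70 × 1.25 × 1.19 = 1.0413
  σ(X3,X4) = 0.25 × 1.00 × 1.19 = 0.2975
σ²_T = Σσ²ᵢ + 2·Σσ_ij = 4.7355 + 2 × 3.0817 = 10.8989
α = (4/3)·(1 − 4.7355/10.8989) = 0.75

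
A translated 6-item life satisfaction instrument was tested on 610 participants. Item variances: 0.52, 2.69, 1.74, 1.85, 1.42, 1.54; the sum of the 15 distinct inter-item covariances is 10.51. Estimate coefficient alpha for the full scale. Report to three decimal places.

α = 0.819

Σσ²ᵢ = 0.52 + 2.69 + 1.74 + 1.85 + 1.42 + 1.54 = 9.76
Sum of distinct covariances = 10.51
σ²_T = Σσ²ᵢ + 2·Σcov = 9.76 + 2 × 10.51 = 30.78
α = (6/5)·(1 − 9.76/30.78) = 0.819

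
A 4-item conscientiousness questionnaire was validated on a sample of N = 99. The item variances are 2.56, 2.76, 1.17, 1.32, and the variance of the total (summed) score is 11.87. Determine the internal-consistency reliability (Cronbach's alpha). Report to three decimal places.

α = 0.456

Σσᵢ² = 2.56 + 2.76 + 1.17 + 1.32 = 7.81
α = (k/(k−1))·(1 − Σσᵢ²/Var(T)) = (4/3)·(1 − 7.81/11.87) = 0.456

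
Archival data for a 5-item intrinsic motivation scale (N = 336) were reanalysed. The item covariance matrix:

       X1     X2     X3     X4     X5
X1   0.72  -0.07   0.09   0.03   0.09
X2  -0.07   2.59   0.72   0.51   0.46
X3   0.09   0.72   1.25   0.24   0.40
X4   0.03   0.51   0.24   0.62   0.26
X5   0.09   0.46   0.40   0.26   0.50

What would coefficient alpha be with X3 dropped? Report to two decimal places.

coefficient alpha = 0.49

Remaining items: X1, X2, X4, X5 (k = 4).
ΣVar(i) = 0.72 + 2.59 + 0.62 + 0.50 = 4.43
σ²_total = 4.43 + 2 × 1.28 = 6.99
α (item deleted) = (4/3)·(1 − 4.43/6.99) = 0.49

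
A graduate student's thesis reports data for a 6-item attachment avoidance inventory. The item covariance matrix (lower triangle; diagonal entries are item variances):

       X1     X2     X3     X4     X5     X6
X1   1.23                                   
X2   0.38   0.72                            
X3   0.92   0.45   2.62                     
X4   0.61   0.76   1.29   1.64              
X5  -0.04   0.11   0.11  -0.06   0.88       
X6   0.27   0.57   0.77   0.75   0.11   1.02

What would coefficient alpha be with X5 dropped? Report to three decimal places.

Remaining items: X1, X2, X3, X4, X6 (k = 5).
sum of item variances = 1.23 + 0.72 + 2.62 + 1.64 + 1.02 = 7.23
total variance = 7.23 + 2 × 6.77 = 20.77
α (item deleted) = (5/4)·(1 − 7.23/20.77) = 0.815

coefficient alpha = 0.815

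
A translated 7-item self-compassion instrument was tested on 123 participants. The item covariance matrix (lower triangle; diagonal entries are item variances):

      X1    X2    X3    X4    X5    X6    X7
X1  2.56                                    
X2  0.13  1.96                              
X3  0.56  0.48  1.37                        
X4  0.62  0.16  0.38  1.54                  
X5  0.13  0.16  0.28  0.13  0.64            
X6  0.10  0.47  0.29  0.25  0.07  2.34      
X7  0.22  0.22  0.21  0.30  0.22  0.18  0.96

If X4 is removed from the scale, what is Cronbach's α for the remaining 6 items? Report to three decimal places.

α = 0.517

Remaining items: X1, X2, X3, X5, X6, X7 (k = 6).
Σσ²ᵢ = 2.56 + 1.96 + 1.37 + 0.64 + 2.34 + 0.96 = 9.83
σ²_total = 9.83 + 2 × 3.72 = 17.27
α (item deleted) = (6/5)·(1 − 9.83/17.27) = 0.517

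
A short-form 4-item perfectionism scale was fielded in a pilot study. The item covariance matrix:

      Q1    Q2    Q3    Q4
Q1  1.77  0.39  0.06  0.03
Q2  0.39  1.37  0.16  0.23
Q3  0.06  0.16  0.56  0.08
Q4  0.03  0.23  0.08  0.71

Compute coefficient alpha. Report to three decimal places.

ΣVar(i) = 1.77 + 1.37 + 0.56 + 0.71 = 4.41
Σ_{i<j} σ_ij = 0.95
total variance = 4.41 + 2 × 0.95 = 6.31
α = (k/(k−1))·(1 − ΣVar(i)/total variance) = (4/3)·(1 − 4.41/6.31) = 0.401

α = 0.401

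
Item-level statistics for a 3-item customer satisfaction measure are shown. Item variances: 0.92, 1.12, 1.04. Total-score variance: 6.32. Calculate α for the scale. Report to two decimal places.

α = 0.77

sum of item variances = 0.92 + 1.12 + 1.04 = 3.08
α = (k/(k−1))·(1 − sum of item variances/σ²_total) = (3/2)·(1 − 3.08/6.32) = 0.77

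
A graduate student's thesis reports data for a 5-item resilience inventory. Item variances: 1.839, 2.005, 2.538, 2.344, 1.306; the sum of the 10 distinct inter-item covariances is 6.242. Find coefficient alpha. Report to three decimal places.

coefficient alpha = 0.693

sum of item variances = 1.839 + 2.005 + 2.538 + 2.344 + 1.306 = 10.032
Sum of distinct covariances = 6.242
σ²_T = sum of item variances + 2·Σcov = 10.032 + 2 × 6.242 = 22.516
α = (5/4)·(1 − 10.032/22.516) = 0.693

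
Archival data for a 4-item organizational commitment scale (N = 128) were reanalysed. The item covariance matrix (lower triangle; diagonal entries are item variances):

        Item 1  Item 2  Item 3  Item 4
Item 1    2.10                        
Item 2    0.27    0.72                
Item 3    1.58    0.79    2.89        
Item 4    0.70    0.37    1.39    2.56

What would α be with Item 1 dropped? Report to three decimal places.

Remaining items: Item 2, Item 3, Item 4 (k = 3).
Σσ²ᵢ = 0.72 + 2.89 + 2.56 = 6.17
σ²_total = 6.17 + 2 × 2.55 = 11.27
α (item deleted) = (3/2)·(1 − 6.17/11.27) = 0.679

α = 0.679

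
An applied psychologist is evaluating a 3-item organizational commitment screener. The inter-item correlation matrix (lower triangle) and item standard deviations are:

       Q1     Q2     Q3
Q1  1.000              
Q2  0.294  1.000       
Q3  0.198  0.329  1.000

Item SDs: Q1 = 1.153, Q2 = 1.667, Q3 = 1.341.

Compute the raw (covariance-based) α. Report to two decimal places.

α = 0.53

Σσ²ᵢ = 1.153² + 1.667² + 1.341² = 5.9066
Covariances σ_ij = r_ij · s_i · s_j:
  σ(Q1,Q2) = 0.294 × 1.153 × 1.667 = 0.5651
  σ(Q1,Q3) = 0.198 × 1.153 × 1.341 = 0.3061
  σ(Q2,Q3) = 0.329 × 1.667 × 1.341 = 0.7355
σ²_T = Σσ²ᵢ + 2·Σσ_ij = 5.9066 + 2 × 1.6067 = 9.1200
α = (3/2)·(1 − 5.9066/9.1200) = 0.53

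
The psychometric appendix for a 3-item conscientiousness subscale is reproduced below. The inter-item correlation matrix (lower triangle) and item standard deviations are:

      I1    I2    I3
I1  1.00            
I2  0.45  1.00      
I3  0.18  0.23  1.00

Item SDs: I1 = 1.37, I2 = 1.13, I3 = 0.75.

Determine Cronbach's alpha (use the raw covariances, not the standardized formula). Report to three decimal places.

Σσ²ᵢ = 1.37² + 1.13² + 0.75² = 3.7163
Covariances σ_ij = r_ij · s_i · s_j:
  σ(I1,I2) = 0.45 × 1.37 × 1.13 = 0.6966
  σ(I1,I3) = 0.18 × 1.37 × 0.75 = 0.1850
  σ(I2,I3) = 0.23 × 1.13 × 0.75 = 0.1949
σ²_T = Σσ²ᵢ + 2·Σσ_ij = 3.7163 + 2 × 1.0765 = 5.8693
α = (3/2)·(1 − 3.7163/5.8693) = 0.550

Cronbach's alpha = 0.550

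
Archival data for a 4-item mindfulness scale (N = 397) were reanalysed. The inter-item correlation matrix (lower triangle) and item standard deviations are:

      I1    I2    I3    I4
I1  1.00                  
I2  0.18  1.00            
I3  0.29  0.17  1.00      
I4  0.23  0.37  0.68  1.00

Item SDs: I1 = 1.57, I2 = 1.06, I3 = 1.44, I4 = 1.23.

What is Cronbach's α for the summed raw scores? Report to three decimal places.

Σσ²ᵢ = 1.57² + 1.06² + 1.44² + 1.23² = 7.1750
Covariances σ_ij = r_ij · s_i · s_j:
  σ(I1,I2) = 0.18 × 1.57 × 1.06 = 0.2996
  σ(I1,I3) = 0.29 × 1.57 × 1.44 = 0.6556
  σ(I1,I4) = 0.23 × 1.57 × 1.23 = 0.4442
  σ(I2,I3) = 0.17 × 1.06 × 1.44 = 0.2595
  σ(I2,I4) = 0.37 × 1.06 × 1.23 = 0.4824
  σ(I3,I4) = 0.68 × 1.44 × 1.23 = 1.2044
σ²_T = Σσ²ᵢ + 2·Σσ_ij = 7.1750 + 2 × 3.3457 = 13.8664
α = (4/3)·(1 − 7.1750/13.8664) = 0.643

α = 0.643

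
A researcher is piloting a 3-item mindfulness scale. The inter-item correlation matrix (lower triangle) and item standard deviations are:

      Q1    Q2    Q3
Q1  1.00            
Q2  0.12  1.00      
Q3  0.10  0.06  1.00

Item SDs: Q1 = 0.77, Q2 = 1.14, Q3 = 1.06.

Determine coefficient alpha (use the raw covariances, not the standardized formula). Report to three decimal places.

Σσ²ᵢ = 0.77² + 1.14² + 1.06² = 3.0161
Covariances σ_ij = r_ij · s_i · s_j:
  σ(Q1,Q2) = 0.12 × 0.77 × 1.14 = 0.1053
  σ(Q1,Q3) = 0.10 × 0.77 × 1.06 = 0.0816
  σ(Q2,Q3) = 0.06 × 1.14 × 1.06 = 0.0725
σ²_T = Σσ²ᵢ + 2·Σσ_ij = 3.0161 + 2 × 0.2594 = 3.5349
α = (3/2)·(1 − 3.0161/3.5349) = 0.220

α = 0.220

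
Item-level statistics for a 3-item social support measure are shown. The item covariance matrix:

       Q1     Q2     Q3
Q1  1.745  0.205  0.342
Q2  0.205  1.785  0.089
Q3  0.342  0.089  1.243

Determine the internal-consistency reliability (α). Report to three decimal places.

α = 0.316

ΣVar(i) = 1.745 + 1.785 + 1.243 = 4.773
Sum of the distinct covariances = 0.636
σ²_total = 4.773 + 2 × 0.636 = 6.045
α = (k/(k−1))·(1 − ΣVar(i)/σ²_total) = (3/2)·(1 − 4.773/6.045) = 0.316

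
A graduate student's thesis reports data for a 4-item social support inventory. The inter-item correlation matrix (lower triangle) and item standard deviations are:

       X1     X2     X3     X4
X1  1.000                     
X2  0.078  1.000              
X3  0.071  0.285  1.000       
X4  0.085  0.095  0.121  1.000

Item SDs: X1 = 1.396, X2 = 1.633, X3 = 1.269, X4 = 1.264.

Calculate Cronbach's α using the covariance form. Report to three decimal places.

α = 0.358

Σσ²ᵢ = 1.396² + 1.633² + 1.269² + 1.264² = 7.8236
Covariances σ_ij = r_ij · s_i · s_j:
  σ(X1,X2) = 0.078 × 1.396 × 1.633 = 0.1778
  σ(X1,X3) = 0.071 × 1.396 × 1.269 = 0.1258
  σ(X1,X4) = 0.085 × 1.396 × 1.264 = 0.1500
  σ(X2,X3) = 0.285 × 1.633 × 1.269 = 0.5906
  σ(X2,X4) = 0.095 × 1.633 × 1.264 = 0.1961
  σ(X3,X4) = 0.121 × 1.269 × 1.264 = 0.1941
σ²_T = Σσ²ᵢ + 2·Σσ_ij = 7.8236 + 2 × 1.4344 = 10.6924
α = (4/3)·(1 − 7.8236/10.6924) = 0.358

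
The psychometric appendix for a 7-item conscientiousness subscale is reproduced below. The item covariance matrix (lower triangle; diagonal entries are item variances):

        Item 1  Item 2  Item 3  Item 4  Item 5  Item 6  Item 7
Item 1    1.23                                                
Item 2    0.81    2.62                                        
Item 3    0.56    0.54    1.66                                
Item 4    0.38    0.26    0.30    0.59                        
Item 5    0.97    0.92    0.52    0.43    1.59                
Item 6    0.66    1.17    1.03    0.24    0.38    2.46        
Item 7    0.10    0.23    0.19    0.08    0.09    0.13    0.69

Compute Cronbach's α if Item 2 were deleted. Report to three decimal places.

Remaining items: Item 1, Item 3, Item 4, Item 5, Item 6, Item 7 (k = 6).
Σσ²ᵢ = 1.23 + 1.66 + 0.59 + 1.59 + 2.46 + 0.69 = 8.22
σ²_T = 8.22 + 2 × 6.06 = 20.34
α (item deleted) = (6/5)·(1 − 8.22/20.34) = 0.715

Cronbach's α = 0.715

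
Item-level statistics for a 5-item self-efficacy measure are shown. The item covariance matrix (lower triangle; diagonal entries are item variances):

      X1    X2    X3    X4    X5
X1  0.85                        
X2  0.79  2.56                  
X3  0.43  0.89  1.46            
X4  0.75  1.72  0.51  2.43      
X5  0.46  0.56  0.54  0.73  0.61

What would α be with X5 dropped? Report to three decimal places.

Remaining items: X1, X2, X3, X4 (k = 4).
sum of item variances = 0.85 + 2.56 + 1.46 + 2.43 = 7.30
total variance = 7.30 + 2 × 5.09 = 17.48
α (item deleted) = (4/3)·(1 − 7.30/17.48) = 0.777

α = 0.777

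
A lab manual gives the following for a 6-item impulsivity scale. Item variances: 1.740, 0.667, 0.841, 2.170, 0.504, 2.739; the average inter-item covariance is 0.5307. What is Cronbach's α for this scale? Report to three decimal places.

Cronbach's α = 0.777

Σσᵢ² = 1.740 + 0.667 + 0.841 + 2.170 + 0.504 + 2.739 = 8.661
Sum of the 15 distinct covariances = 15 × 0.5307 = 7.9605
σ²_total = Σσᵢ² + 2·Σcov = 8.661 + 2 × 7.9605 = 24.5820
α = (6/5)·(1 − 8.661/24.5820) = 0.777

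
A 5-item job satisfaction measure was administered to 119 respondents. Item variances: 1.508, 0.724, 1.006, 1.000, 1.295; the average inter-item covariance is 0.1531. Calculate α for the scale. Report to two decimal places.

α = 0.45

ΣVar(i) = 1.508 + 0.724 + 1.006 + 1.000 + 1.295 = 5.533
Sum of the 10 distinct covariances = 10 × 0.1531 = 1.5310
σ²_total = ΣVar(i) + 2·Σcov = 5.533 + 2 × 1.5310 = 8.5950
α = (5/4)·(1 − 5.533/8.5950) = 0.45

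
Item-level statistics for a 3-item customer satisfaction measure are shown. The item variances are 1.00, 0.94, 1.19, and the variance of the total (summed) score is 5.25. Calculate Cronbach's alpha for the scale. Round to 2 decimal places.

Cronbach's alpha = 0.61

Σσ²ᵢ = 1.00 + 0.94 + 1.19 = 3.13
α = (k/(k−1))·(1 − Σσ²ᵢ/Var(T)) = (3/2)·(1 − 3.13/5.25) = 0.61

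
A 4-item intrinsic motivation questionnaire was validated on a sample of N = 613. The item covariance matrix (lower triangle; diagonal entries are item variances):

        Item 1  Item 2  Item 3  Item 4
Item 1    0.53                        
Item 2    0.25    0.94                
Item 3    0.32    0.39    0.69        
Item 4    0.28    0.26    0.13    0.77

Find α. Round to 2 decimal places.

Σσ²ᵢ = 0.53 + 0.94 + 0.69 + 0.77 = 2.93
Σ_{i<j} σ_ij = 1.63
σ²_total = 2.93 + 2 × 1.63 = 6.19
α = (k/(k−1))·(1 − Σσ²ᵢ/σ²_total) = (4/3)·(1 − 2.93/6.19) = 0.70

α = 0.70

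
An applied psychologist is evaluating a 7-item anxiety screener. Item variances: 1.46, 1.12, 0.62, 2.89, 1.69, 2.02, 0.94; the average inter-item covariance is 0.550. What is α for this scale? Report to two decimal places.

ΣVar(i) = 1.46 + 1.12 + 0.62 + 2.89 + 1.69 + 2.02 + 0.94 = 10.74
Sum of the 21 distinct covariances = 21 × 0.550 = 11.550
σ²_total = ΣVar(i) + 2·Σcov = 10.74 + 2 × 11.550 = 33.840
α = (7/6)·(1 − 10.74/33.840) = 0.80

α = 0.80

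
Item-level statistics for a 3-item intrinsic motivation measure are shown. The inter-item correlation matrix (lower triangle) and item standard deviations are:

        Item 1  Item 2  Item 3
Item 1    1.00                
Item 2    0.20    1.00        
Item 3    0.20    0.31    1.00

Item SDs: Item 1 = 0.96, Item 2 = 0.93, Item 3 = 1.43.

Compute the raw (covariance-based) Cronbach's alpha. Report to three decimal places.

α = 0.467

Σσ²ᵢ = 0.96² + 0.93² + 1.43² = 3.8314
Covariances σ_ij = r_ij · s_i · s_j:
  σ(Item 1,Item 2) = 0.20 × 0.96 × 0.93 = 0.1786
  σ(Item 1,Item 3) = 0.20 × 0.96 × 1.43 = 0.2746
  σ(Item 2,Item 3) = 0.31 × 0.93 × 1.43 = 0.4123
σ²_T = Σσ²ᵢ + 2·Σσ_ij = 3.8314 + 2 × 0.8655 = 5.5624
α = (3/2)·(1 − 3.8314/5.5624) = 0.467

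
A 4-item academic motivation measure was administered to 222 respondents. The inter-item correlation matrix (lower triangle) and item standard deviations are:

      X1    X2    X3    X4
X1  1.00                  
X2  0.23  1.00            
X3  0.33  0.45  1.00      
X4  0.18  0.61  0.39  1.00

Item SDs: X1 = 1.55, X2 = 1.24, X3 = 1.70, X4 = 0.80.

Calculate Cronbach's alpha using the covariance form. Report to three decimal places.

Cronbach's alpha = 0.656

Σσ²ᵢ = 1.55² + 1.24² + 1.70² + 0.80² = 7.4701
Covariances σ_ij = r_ij · s_i · s_j:
  σ(X1,X2) = 0.23 × 1.55 × 1.24 = 0.4421
  σ(X1,X3) = 0.33 × 1.55 × 1.70 = 0.8696
  σ(X1,X4) = 0.18 × 1.55 × 0.80 = 0.2232
  σ(X2,X3) = 0.45 × 1.24 × 1.70 = 0.9486
  σ(X2,X4) = 0.61 × 1.24 × 0.80 = 0.6051
  σ(X3,X4) = 0.39 × 1.70 × 0.80 = 0.5304
σ²_T = Σσ²ᵢ + 2·Σσ_ij = 7.4701 + 2 × 3.6190 = 14.7081
α = (4/3)·(1 − 7.4701/14.7081) = 0.656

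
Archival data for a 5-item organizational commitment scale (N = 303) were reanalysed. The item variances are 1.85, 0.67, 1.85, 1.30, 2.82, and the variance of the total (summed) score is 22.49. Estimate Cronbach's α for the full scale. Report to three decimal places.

Cronbach's α = 0.778

ΣVar(i) = 1.85 + 0.67 + 1.85 + 1.30 + 2.82 = 8.49
α = (k/(k−1))·(1 − ΣVar(i)/σ²_total) = (5/4)·(1 − 8.49/22.49) = 0.778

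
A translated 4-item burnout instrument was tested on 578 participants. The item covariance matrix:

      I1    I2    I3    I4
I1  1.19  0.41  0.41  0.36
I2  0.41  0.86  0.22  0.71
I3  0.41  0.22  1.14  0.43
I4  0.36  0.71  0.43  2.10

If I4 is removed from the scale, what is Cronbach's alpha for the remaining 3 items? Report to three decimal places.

Remaining items: I1, I2, I3 (k = 3).
ΣVar(i) = 1.19 + 0.86 + 1.14 = 3.19
Var(T) = 3.19 + 2 × 1.04 = 5.27
α (item deleted) = (3/2)·(1 − 3.19/5.27) = 0.592

α = 0.592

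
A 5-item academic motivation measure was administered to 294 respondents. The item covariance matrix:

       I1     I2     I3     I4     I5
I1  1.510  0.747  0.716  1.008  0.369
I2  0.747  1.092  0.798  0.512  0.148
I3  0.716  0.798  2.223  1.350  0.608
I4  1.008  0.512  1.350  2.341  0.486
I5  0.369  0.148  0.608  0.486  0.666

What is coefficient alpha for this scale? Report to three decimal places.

α = 0.791

sum of item variances = 1.510 + 1.092 + 2.223 + 2.341 + 0.666 = 7.832
Sum of off-diagonal covariances = 6.742
total variance = 7.832 + 2 × 6.742 = 21.316
α = (k/(k−1))·(1 − sum of item variances/total variance) = (5/4)·(1 − 7.832/21.316) = 0.791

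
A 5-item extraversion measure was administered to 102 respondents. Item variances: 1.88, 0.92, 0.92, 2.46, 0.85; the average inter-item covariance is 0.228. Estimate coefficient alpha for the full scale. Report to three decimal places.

ΣVar(i) = 1.88 + 0.92 + 0.92 + 2.46 + 0.85 = 7.03
Sum of the 10 distinct covariances = 10 × 0.228 = 2.280
σ²_T = ΣVar(i) + 2·Σcov = 7.03 + 2 × 2.280 = 11.590
α = (5/4)·(1 − 7.03/11.590) = 0.492

α = 0.492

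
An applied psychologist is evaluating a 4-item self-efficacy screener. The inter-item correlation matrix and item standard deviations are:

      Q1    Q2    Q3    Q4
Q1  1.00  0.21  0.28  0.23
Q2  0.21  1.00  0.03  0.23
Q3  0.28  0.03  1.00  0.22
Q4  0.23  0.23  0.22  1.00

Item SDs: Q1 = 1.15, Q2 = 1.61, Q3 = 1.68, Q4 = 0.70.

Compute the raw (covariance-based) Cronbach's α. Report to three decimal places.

Σσ²ᵢ = 1.15² + 1.61² + 1.68² + 0.70² = 7.2270
Covariances σ_ij = r_ij · s_i · s_j:
  σ(Q1,Q2) = 0.21 × 1.15 × 1.61 = 0.3888
  σ(Q1,Q3) = 0.28 × 1.15 × 1.68 = 0.5410
  σ(Q1,Q4) = 0.23 × 1.15 × 0.70 = 0.1852
  σ(Q2,Q3) = 0.03 × 1.61 × 1.68 = 0.0811
  σ(Q2,Q4) = 0.23 × 1.61 × 0.70 = 0.2592
  σ(Q3,Q4) = 0.22 × 1.68 × 0.70 = 0.2587
σ²_T = Σσ²ᵢ + 2·Σσ_ij = 7.2270 + 2 × 1.7140 = 10.6550
α = (4/3)·(1 − 7.2270/10.6550) = 0.429

Cronbach's α = 0.429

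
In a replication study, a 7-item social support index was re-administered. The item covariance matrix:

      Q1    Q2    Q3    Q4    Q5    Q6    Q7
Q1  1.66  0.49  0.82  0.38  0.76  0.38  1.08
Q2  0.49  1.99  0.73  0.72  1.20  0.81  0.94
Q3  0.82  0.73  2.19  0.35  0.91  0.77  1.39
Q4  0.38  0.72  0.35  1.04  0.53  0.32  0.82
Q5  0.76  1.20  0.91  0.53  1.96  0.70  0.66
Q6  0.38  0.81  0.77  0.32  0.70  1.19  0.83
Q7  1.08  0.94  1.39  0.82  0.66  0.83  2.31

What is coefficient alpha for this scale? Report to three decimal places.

α = 0.836

ΣVar(i) = 1.66 + 1.99 + 2.19 + 1.04 + 1.96 + 1.19 + 2.31 = 12.34
Sum of the distinct covariances = 15.59
σ²_total = 12.34 + 2 × 15.59 = 43.52
α = (k/(k−1))·(1 − ΣVar(i)/σ²_total) = (7/6)·(1 − 12.34/43.52) = 0.836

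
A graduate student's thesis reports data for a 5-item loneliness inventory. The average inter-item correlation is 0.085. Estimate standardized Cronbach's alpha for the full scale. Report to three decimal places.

Standardized α = k·r̄ / (1 + (k−1)·r̄) = 5 × 0.085 / (1 + 4 × 0.085)
  = 0.4250 / 1.3400 = 0.317

α = 0.317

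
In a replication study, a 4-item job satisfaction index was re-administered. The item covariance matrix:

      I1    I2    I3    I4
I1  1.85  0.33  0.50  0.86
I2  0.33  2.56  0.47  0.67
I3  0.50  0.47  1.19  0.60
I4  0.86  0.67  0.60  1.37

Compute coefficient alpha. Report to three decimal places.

α = 0.661

Σσᵢ² = 1.85 + 2.56 + 1.19 + 1.37 = 6.97
Sum of off-diagonal covariances = 3.43
σ²_total = 6.97 + 2 × 3.43 = 13.83
α = (k/(k−1))·(1 − Σσᵢ²/σ²_total) = (4/3)·(1 − 6.97/13.83) = 0.661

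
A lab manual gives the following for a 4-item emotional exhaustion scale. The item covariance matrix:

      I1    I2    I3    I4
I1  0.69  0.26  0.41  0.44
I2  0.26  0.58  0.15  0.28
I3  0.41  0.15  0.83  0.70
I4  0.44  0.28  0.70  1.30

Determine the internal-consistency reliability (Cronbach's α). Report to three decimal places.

sum of item variances = 0.69 + 0.58 + 0.83 + 1.30 = 3.40
Sum of off-diagonal covariances = 2.24
Var(T) = 3.40 + 2 × 2.24 = 7.88
α = (k/(k−1))·(1 − sum of item variances/Var(T)) = (4/3)·(1 − 3.40/7.88) = 0.758

α = 0.758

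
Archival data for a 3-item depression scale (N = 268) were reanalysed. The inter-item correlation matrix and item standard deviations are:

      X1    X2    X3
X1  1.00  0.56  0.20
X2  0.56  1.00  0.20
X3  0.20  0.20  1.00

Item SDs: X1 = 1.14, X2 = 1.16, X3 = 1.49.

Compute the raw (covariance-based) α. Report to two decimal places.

α = 0.55

Σσ²ᵢ = 1.14² + 1.16² + 1.49² = 4.8653
Covariances σ_ij = r_ij · s_i · s_j:
  σ(X1,X2) = 0.56 × 1.14 × 1.16 = 0.7405
  σ(X1,X3) = 0.20 × 1.14 × 1.49 = 0.3397
  σ(X2,X3) = 0.20 × 1.16 × 1.49 = 0.3457
σ²_T = Σσ²ᵢ + 2·Σσ_ij = 4.8653 + 2 × 1.4259 = 7.7171
α = (3/2)·(1 − 4.8653/7.7171) = 0.55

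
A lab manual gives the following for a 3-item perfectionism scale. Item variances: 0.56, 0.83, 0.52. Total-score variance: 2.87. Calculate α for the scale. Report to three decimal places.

ΣVar(i) = 0.56 + 0.83 + 0.52 = 1.91
α = (k/(k−1))·(1 − ΣVar(i)/σ²_T) = (3/2)·(1 − 1.91/2.87) = 0.502

α = 0.502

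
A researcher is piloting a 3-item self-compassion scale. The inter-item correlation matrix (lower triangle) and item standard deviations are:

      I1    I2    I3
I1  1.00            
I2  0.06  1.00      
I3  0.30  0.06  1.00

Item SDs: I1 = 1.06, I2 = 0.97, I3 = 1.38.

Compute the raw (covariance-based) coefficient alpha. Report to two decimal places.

Σσ²ᵢ = 1.06² + 0.97² + 1.38² = 3.9689
Covariances σ_ij = r_ij · s_i · s_j:
  σ(I1,I2) = 0.06 × 1.06 × 0.97 = 0.0617
  σ(I1,I3) = 0.30 × 1.06 × 1.38 = 0.4388
  σ(I2,I3) = 0.06 × 0.97 × 1.38 = 0.0803
σ²_T = Σσ²ᵢ + 2·Σσ_ij = 3.9689 + 2 × 0.5808 = 5.1305
α = (3/2)·(1 − 3.9689/5.1305) = 0.34

α = 0.34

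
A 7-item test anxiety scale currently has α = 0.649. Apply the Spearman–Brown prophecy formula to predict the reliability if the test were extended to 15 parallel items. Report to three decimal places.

Length factor m = 15/7 = 2.1429
α' = m·α / (1 + (m−1)·α)
   = 15/7 × 0.649 / (1 + (15/7 − 1) × 0.649)
   = 1.3907 / 1.7417 = 0.798

predicted reliability = 0.798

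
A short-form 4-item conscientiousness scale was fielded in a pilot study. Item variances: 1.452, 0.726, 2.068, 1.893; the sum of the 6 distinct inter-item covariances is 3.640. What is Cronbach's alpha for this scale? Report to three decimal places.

Cronbach's alpha = 0.723

sum of item variances = 1.452 + 0.726 + 2.068 + 1.893 = 6.139
Sum of distinct covariances = 3.640
σ²_T = sum of item variances + 2·Σcov = 6.139 + 2 × 3.640 = 13.419
α = (4/3)·(1 − 6.139/13.419) = 0.723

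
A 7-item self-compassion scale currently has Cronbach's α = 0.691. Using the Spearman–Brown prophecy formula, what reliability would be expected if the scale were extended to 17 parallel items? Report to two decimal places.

predicted reliability = 0.84

Length factor m = 17/7 = 2.4286
α' = m·α / (1 + (m−1)·α)
   = 17/7 × 0.691 / (1 + (17/7 − 1) × 0.691)
   = 1.6781 / 1.9871 = 0.84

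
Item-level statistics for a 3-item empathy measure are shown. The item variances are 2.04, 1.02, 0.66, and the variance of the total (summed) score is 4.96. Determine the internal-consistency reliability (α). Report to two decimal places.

α = 0.38

sum of item variances = 2.04 + 1.02 + 0.66 = 3.72
α = (k/(k−1))·(1 − sum of item variances/total variance) = (3/2)·(1 − 3.72/4.96) = 0.38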